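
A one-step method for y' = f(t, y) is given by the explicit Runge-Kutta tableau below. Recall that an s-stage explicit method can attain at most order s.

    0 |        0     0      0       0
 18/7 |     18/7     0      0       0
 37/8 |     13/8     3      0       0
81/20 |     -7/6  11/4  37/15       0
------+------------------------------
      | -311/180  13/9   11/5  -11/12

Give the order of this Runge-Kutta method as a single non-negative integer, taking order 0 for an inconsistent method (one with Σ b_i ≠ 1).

1

b = (-311/180, 13/9, 11/5, -11/12)
c = (0, 18/7, 37/8, 81/20)
Ac = (0, 0, 54/7, 15523/840)
Σ b_i: (-311/180)·1 + 13/9·1 + 11/5·1 + (-11/12)·1 = 1 ✓
b·c: 13/9·18/7 + 11/5·37/8 + (-11/12)·81/20 = 5699/560 ≠ 1/2 ⇒ order 1.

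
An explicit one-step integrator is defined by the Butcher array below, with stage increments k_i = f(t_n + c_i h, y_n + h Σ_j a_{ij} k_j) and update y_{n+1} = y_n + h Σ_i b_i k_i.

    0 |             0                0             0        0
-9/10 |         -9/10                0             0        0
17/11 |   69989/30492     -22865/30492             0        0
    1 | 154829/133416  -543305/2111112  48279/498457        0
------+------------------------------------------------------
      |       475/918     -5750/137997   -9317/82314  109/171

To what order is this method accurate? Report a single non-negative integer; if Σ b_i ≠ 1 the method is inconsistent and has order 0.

b = (475/918, -5750/137997, -9317/82314, 109/171)
c = (0, -9/10, 17/11, 1)
Ac = (0, 0, 4573/6776, 665/1744)
Σ b_i: 475/918·1 + (-5750/137997)·1 + (-9317/82314)·1 + 109/171·1 = 1 ✓
b·c: (-5750/137997)·(-9/10) + (-9317/82314)·17/11 + 109/171·1 = 1/2 ✓
b·c²: (-5750/137997)·81/100 + (-9317/82314)·289/121 + 109/171·1 = 1/3 ✓
b·Ac: (-9317/82314)·4573/6776 + 109/171·665/1744 = 1/6 ✓
b·c³: (-5750/137997)·(-729/1000) + (-9317/82314)·4913/1331 + 109/171·1 = 1/4 ✓
b·(c∘Ac): (-9317/82314)·77741/74536 + 109/171·665/1744 = 1/8 ✓
b·Ac²: (-9317/82314)·(-41157/67760) + 109/171·399/17440 = 1/12 ✓
b·A²c: 109/171·57/872 = 1/24 ✓; 4 stages ⇒ order 4.

4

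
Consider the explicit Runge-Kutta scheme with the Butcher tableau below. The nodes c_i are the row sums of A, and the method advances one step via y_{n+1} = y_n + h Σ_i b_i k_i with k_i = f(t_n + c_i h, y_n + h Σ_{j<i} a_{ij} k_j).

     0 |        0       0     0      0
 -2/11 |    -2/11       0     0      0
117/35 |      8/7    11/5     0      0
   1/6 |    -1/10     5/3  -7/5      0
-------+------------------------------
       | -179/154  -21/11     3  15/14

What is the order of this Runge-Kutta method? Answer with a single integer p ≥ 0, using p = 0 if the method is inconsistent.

1

b = (-179/154, -21/11, 3, 15/14)
c = (0, -2/11, 117/35, 1/6)
Ac = (0, 0, -2/5, -4111/825)
Σ b_i: (-179/154)·1 + (-21/11)·1 + 3·1 + 15/14·1 = 1 ✓
b·c: (-21/11)·(-2/11) + 3·117/35 + 15/14·1/6 = 178789/16940 ≠ 1/2 ⇒ order 1.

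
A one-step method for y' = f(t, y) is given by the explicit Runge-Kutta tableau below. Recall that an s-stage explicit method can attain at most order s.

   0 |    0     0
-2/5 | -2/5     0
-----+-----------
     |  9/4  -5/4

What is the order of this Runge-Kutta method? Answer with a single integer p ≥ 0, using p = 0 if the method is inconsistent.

2

b = (9/4, -5/4)
c = (0, -2/5)
Σ b_i: 9/4·1 + (-5/4)·1 = 1 ✓
b·c: (-5/4)·(-2/5) = 1/2 ✓; 2 stages ⇒ order 2.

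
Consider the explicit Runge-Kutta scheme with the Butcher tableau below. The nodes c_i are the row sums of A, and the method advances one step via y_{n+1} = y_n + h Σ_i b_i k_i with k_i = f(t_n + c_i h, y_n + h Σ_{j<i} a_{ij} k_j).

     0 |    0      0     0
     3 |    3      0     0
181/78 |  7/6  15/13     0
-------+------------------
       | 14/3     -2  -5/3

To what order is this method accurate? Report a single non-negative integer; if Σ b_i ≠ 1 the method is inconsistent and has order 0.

1

b = (14/3, -2, -5/3)
c = (0, 3, 181/78)
Ac = (0, 0, 45/13)
Σ b_i: 14/3·1 + (-2)·1 + (-5/3)·1 = 1 ✓
b·c: (-2)·3 + (-5/3)·181/78 = -2309/234 ≠ 1/2 ⇒ order 1.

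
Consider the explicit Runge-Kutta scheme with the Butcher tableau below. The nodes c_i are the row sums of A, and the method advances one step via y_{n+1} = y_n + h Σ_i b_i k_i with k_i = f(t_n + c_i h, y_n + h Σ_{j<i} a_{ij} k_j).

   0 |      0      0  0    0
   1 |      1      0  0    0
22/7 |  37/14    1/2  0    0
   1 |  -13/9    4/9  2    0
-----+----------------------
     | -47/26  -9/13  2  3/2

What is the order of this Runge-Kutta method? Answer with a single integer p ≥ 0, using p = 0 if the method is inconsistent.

b = (-47/26, -9/13, 2, 3/2)
c = (0, 1, 22/7, 1)
Ac = (0, 0, 1/2, 424/63)
Σ b_i: (-47/26)·1 + (-9/13)·1 + 2·1 + 3/2·1 = 1 ✓
b·c: (-9/13)·1 + 2·22/7 + 3/2·1 = 1291/182 ≠ 1/2 ⇒ order 1.

1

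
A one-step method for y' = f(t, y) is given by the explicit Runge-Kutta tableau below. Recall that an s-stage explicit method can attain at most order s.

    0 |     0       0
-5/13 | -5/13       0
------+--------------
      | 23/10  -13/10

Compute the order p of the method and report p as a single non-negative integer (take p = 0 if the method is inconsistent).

b = (23/10, -13/10)
c = (0, -5/13)
Σ b_i: 23/10·1 + (-13/10)·1 = 1 ✓
b·c: (-13/10)·(-5/13) = 1/2 ✓; 2 stages ⇒ order 2.

2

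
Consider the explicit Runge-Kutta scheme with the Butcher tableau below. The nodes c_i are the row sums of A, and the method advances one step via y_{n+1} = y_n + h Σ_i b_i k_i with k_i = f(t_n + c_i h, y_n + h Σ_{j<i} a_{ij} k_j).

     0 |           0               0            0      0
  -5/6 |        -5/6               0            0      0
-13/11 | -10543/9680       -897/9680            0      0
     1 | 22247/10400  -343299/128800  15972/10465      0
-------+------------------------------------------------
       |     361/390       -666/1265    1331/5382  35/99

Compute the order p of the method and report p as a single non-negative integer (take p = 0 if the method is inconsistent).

b = (361/390, -666/1265, 1331/5382, 35/99)
c = (0, -5/6, -13/11, 1)
Ac = (0, 0, 299/3872, 187/448)
Σ b_i: 361/390·1 + (-666/1265)·1 + 1331/5382·1 + 35/99·1 = 1 ✓
b·c: (-666/1265)·(-5/6) + 1331/5382·(-13/11) + 35/99·1 = 1/2 ✓
b·c²: (-666/1265)·25/36 + 1331/5382·169/121 + 35/99·1 = 1/3 ✓
b·Ac: 1331/5382·299/3872 + 35/99·187/448 = 1/6 ✓
b·c³: (-666/1265)·(-125/216) + 1331/5382·(-2197/1331) + 35/99·1 = 1/4 ✓
b·(c∘Ac): 1331/5382·(-3887/42592) + 35/99·187/448 = 1/8 ✓
b·Ac²: 1331/5382·(-1495/23232) + 35/99·539/1920 = 1/12 ✓
b·A²c: 35/99·33/280 = 1/24 ✓; 4 stages ⇒ order 4.

4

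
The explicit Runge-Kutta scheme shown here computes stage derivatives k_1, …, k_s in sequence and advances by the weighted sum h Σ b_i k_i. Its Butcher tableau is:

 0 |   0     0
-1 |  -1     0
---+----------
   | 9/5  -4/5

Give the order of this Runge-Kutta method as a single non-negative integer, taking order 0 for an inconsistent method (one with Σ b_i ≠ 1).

b = (9/5, -4/5)
c = (0, -1)
Σ b_i: 9/5·1 + (-4/5)·1 = 1 ✓
b·c: (-4/5)·(-1) = 4/5 ≠ 1/2 ⇒ order 1.

1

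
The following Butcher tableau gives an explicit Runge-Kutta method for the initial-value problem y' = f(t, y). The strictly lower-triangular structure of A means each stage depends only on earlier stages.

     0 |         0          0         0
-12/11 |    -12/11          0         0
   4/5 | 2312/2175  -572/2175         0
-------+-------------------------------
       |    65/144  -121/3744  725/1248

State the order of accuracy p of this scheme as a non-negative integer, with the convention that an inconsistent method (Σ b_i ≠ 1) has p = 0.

3

b = (65/144, -121/3744, 725/1248)
c = (0, -12/11, 4/5)
Ac = (0, 0, 208/725)
Σ b_i: 65/144·1 + (-121/3744)·1 + 725/1248·1 = 1 ✓
b·c: (-121/3744)·(-12/11) + 725/1248·4/5 = 1/2 ✓
b·c²: (-121/3744)·144/121 + 725/1248·16/25 = 1/3 ✓
b·Ac: 725/1248·208/725 = 1/6 ✓; 3 stages ⇒ order 3.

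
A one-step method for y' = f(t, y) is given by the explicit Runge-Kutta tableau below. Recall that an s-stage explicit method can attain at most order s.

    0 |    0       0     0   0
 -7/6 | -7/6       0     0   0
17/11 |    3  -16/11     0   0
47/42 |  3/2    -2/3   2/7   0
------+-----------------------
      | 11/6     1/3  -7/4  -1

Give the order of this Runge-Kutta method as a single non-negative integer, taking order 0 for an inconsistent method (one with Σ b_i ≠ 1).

b = (11/6, 1/3, -7/4, -1)
c = (0, -7/6, 17/11, 47/42)
Ac = (0, 0, 56/33, 845/693)
Σ b_i: 11/6·1 + 1/3·1 + (-7/4)·1 + (-1)·1 = -7/12 ≠ 1 ⇒ order 0.

0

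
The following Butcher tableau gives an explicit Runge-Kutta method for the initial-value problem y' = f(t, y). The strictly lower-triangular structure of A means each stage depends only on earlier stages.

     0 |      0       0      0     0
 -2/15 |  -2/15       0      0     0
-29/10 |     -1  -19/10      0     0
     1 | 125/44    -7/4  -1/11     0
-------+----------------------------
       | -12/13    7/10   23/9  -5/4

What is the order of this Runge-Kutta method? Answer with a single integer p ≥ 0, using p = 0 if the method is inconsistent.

b = (-12/13, 7/10, 23/9, -5/4)
c = (0, -2/15, -29/10, 1)
Ac = (0, 0, 19/75, 82/165)
Σ b_i: (-12/13)·1 + 7/10·1 + 23/9·1 + (-5/4)·1 = 2533/2340 ≠ 1 ⇒ order 0.

0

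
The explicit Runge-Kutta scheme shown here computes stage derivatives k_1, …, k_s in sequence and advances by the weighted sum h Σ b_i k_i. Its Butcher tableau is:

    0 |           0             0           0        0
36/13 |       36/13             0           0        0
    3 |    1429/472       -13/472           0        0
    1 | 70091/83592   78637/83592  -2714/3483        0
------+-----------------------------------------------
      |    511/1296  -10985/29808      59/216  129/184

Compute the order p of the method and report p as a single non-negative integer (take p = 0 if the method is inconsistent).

4

b = (511/1296, -10985/29808, 59/216, 129/184)
c = (0, 36/13, 3, 1)
Ac = (0, 0, -9/118, 23/86)
Σ b_i: 511/1296·1 + (-10985/29808)·1 + 59/216·1 + 129/184·1 = 1 ✓
b·c: (-10985/29808)·36/13 + 59/216·3 + 129/184·1 = 1/2 ✓
b·c²: (-10985/29808)·1296/169 + 59/216·9 + 129/184·1 = 1/3 ✓
b·Ac: 59/216·(-9/118) + 129/184·23/86 = 1/6 ✓
b·c³: (-10985/29808)·46656/2197 + 59/216·27 + 129/184·1 = 1/4 ✓
b·(c∘Ac): 59/216·(-27/118) + 129/184·23/86 = 1/8 ✓
b·Ac²: 59/216·(-162/767) + 129/184·1012/5031 = 1/12 ✓
b·A²c: 129/184·23/387 = 1/24 ✓; 4 stages ⇒ order 4.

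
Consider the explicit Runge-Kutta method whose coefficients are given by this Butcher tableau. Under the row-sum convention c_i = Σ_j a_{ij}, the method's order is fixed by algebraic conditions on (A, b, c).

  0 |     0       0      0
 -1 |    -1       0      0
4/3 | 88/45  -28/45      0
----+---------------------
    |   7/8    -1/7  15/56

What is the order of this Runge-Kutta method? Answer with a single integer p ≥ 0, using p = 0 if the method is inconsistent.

3

b = (7/8, -1/7, 15/56)
c = (0, -1, 4/3)
Ac = (0, 0, 28/45)
Σ b_i: 7/8·1 + (-1/7)·1 + 15/56·1 = 1 ✓
b·c: (-1/7)·(-1) + 15/56·4/3 = 1/2 ✓
b·c²: (-1/7)·1 + 15/56·16/9 = 1/3 ✓
b·Ac: 15/56·28/45 = 1/6 ✓; 3 stages ⇒ order 3.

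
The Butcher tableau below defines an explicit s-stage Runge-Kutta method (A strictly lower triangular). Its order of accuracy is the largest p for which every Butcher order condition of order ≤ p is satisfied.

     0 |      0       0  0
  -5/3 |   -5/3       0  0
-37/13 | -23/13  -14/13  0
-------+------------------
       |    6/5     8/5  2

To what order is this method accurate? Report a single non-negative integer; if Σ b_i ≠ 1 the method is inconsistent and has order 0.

0

b = (6/5, 8/5, 2)
c = (0, -5/3, -37/13)
Ac = (0, 0, 70/39)
Σ b_i: 6/5·1 + 8/5·1 + 2·1 = 24/5 ≠ 1 ⇒ order 0.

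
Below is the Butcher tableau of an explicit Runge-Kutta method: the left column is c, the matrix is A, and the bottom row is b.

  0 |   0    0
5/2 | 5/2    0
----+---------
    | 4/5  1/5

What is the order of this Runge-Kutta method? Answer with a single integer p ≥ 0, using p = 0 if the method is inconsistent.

b = (4/5, 1/5)
c = (0, 5/2)
Σ b_i: 4/5·1 + 1/5·1 = 1 ✓
b·c: 1/5·5/2 = 1/2 ✓; 2 stages ⇒ order 2.

2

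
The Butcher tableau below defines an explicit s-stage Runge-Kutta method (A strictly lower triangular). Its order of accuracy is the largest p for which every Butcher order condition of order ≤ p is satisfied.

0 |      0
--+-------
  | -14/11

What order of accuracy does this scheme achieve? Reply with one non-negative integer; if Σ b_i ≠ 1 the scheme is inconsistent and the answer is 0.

0

b = (-14/11)
c = (0)
Σ b_i: (-14/11)·1 = -14/11 ≠ 1 ⇒ order 0.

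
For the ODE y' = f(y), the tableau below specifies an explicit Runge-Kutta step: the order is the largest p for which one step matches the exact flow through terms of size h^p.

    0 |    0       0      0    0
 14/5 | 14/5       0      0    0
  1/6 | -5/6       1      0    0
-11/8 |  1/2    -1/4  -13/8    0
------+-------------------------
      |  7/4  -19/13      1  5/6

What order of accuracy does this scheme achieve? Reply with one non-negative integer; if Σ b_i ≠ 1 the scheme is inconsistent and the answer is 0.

b = (7/4, -19/13, 1, 5/6)
c = (0, 14/5, 1/6, -11/8)
Ac = (0, 0, 14/5, -233/240)
Σ b_i: 7/4·1 + (-19/13)·1 + 1·1 + 5/6·1 = 331/156 ≠ 1 ⇒ order 0.

0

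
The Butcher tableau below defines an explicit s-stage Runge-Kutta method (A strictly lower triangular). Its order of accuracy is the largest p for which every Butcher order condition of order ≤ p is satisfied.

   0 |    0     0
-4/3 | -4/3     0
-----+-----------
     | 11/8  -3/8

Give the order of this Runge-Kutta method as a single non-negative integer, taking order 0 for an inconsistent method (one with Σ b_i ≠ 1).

b = (11/8, -3/8)
c = (0, -4/3)
Σ b_i: 11/8·1 + (-3/8)·1 = 1 ✓
b·c: (-3/8)·(-4/3) = 1/2 ✓; 2 stages ⇒ order 2.

2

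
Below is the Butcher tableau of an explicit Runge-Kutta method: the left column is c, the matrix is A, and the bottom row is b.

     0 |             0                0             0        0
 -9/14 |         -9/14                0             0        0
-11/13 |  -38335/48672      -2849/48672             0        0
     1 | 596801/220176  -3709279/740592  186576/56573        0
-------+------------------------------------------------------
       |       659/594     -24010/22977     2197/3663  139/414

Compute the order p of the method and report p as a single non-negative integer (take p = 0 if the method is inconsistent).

b = (659/594, -24010/22977, 2197/3663, 139/414)
c = (0, -9/14, -11/13, 1)
Ac = (0, 0, 407/10816, 1909/4448)
Σ b_i: 659/594·1 + (-24010/22977)·1 + 2197/3663·1 + 139/414·1 = 1 ✓
b·c: (-24010/22977)·(-9/14) + 2197/3663·(-11/13) + 139/414·1 = 1/2 ✓
b·c²: (-24010/22977)·81/196 + 2197/3663·121/169 + 139/414·1 = 1/3 ✓
b·Ac: 2197/3663·407/10816 + 139/414·1909/4448 = 1/6 ✓
b·c³: (-24010/22977)·(-729/2744) + 2197/3663·(-1331/2197) + 139/414·1 = 1/4 ✓
b·(c∘Ac): 2197/3663·(-4477/140608) + 139/414·1909/4448 = 1/8 ✓
b·Ac²: 2197/3663·(-3663/151424) + 139/414·18147/62272 = 1/12 ✓
b·A²c: 139/414·69/556 = 1/24 ✓; 4 stages ⇒ order 4.

4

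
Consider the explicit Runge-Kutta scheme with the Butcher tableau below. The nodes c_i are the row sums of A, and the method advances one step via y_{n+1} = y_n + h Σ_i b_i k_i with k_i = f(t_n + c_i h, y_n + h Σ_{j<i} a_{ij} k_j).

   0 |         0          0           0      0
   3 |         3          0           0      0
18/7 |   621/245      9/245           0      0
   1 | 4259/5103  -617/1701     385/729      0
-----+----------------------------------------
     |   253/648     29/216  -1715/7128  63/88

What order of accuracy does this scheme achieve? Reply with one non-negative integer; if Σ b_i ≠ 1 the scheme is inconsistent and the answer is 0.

b = (253/648, 29/216, -1715/7128, 63/88)
c = (0, 3, 18/7, 1)
Ac = (0, 0, 27/245, 17/63)
Σ b_i: 253/648·1 + 29/216·1 + (-1715/7128)·1 + 63/88·1 = 1 ✓
b·c: 29/216·3 + (-1715/7128)·18/7 + 63/88·1 = 1/2 ✓
b·c²: 29/216·9 + (-1715/7128)·324/49 + 63/88·1 = 1/3 ✓
b·Ac: (-1715/7128)·27/245 + 63/88·17/63 = 1/6 ✓
b·c³: 29/216·27 + (-1715/7128)·5832/343 + 63/88·1 = 1/4 ✓
b·(c∘Ac): (-1715/7128)·486/1715 + 63/88·17/63 = 1/8 ✓
b·Ac²: (-1715/7128)·81/245 + 63/88·43/189 = 1/12 ✓
b·A²c: 63/88·11/189 = 1/24 ✓; 4 stages ⇒ order 4.

4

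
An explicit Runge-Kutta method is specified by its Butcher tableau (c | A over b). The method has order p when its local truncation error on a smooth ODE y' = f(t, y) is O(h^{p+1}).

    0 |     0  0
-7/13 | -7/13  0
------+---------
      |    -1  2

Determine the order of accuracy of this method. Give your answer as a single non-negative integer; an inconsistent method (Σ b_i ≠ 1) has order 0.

b = (-1, 2)
c = (0, -7/13)
Σ b_i: (-1)·1 + 2·1 = 1 ✓
b·c: 2·(-7/13) = -14/13 ≠ 1/2 ⇒ order 1.

1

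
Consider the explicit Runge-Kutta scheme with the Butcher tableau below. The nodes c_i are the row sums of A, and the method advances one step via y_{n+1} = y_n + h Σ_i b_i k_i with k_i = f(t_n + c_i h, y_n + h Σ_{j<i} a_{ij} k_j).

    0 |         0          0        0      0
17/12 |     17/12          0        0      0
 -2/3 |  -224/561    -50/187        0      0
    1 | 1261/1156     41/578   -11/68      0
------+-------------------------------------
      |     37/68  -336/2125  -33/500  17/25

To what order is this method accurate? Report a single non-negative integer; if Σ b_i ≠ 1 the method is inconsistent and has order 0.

4

b = (37/68, -336/2125, -33/500, 17/25)
c = (0, 17/12, -2/3, 1)
Ac = (0, 0, -25/66, 5/24)
Σ b_i: 37/68·1 + (-336/2125)·1 + (-33/500)·1 + 17/25·1 = 1 ✓
b·c: (-336/2125)·17/12 + (-33/500)·(-2/3) + 17/25·1 = 1/2 ✓
b·c²: (-336/2125)·289/144 + (-33/500)·4/9 + 17/25·1 = 1/3 ✓
b·Ac: (-33/500)·(-25/66) + 17/25·5/24 = 1/6 ✓
b·c³: (-336/2125)·4913/1728 + (-33/500)·(-8/27) + 17/25·1 = 1/4 ✓
b·(c∘Ac): (-33/500)·25/99 + 17/25·5/24 = 1/8 ✓
b·Ac²: (-33/500)·(-425/792) + 17/25·115/1632 = 1/12 ✓
b·A²c: 17/25·25/408 = 1/24 ✓; 4 stages ⇒ order 4.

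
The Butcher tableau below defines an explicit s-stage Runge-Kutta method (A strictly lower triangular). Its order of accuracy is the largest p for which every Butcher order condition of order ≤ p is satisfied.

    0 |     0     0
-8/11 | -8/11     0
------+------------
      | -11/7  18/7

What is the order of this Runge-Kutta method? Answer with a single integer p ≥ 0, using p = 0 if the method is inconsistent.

1

b = (-11/7, 18/7)
c = (0, -8/11)
Σ b_i: (-11/7)·1 + 18/7·1 = 1 ✓
b·c: 18/7·(-8/11) = -144/77 ≠ 1/2 ⇒ order 1.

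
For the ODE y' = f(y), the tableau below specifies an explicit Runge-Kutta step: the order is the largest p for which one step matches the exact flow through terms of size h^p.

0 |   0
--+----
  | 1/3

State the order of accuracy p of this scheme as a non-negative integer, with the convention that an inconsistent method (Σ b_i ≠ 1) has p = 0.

0

b = (1/3)
c = (0)
Σ b_i: 1/3·1 = 1/3 ≠ 1 ⇒ order 0.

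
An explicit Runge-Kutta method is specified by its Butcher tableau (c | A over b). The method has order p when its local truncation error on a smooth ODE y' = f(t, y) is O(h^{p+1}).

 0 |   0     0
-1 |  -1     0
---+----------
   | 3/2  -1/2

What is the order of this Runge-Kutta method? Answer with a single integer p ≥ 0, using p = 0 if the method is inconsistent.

2

b = (3/2, -1/2)
c = (0, -1)
Σ b_i: 3/2·1 + (-1/2)·1 = 1 ✓
b·c: (-1/2)·(-1) = 1/2 ✓; 2 stages ⇒ order 2.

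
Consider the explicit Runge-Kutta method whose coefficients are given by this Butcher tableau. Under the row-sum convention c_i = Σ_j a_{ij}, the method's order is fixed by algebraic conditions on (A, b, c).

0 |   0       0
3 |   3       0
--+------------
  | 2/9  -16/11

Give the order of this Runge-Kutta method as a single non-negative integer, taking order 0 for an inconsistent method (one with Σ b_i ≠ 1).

0

b = (2/9, -16/11)
c = (0, 3)
Σ b_i: 2/9·1 + (-16/11)·1 = -122/99 ≠ 1 ⇒ order 0.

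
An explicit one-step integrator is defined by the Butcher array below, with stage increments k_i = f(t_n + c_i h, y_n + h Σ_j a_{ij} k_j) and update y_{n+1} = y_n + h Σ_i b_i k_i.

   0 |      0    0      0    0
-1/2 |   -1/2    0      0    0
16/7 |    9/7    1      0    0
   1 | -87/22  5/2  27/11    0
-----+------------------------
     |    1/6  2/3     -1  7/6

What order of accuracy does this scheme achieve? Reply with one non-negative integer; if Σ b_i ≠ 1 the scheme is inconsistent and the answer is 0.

b = (1/6, 2/3, -1, 7/6)
c = (0, -1/2, 16/7, 1)
Ac = (0, 0, -1/2, 1343/308)
Σ b_i: 1/6·1 + 2/3·1 + (-1)·1 + 7/6·1 = 1 ✓
b·c: 2/3·(-1/2) + (-1)·16/7 + 7/6·1 = -61/42 ≠ 1/2 ⇒ order 1.

1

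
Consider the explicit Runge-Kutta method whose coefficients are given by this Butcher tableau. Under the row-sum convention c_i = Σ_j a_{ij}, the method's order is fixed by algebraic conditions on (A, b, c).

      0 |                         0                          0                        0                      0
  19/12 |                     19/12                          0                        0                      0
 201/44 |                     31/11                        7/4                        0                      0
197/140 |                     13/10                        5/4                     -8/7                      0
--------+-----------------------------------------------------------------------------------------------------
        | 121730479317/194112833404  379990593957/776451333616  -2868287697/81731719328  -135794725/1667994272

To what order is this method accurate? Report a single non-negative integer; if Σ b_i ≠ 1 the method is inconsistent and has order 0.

3

b = (121730479317/194112833404, 379990593957/776451333616, -2868287697/81731719328, -135794725/1667994272)
c = (0, 19/12, 201/44, 197/140)
Ac = (0, 0, 133/48, -11981/3696)
Σ b_i: 121730479317/194112833404·1 + 379990593957/776451333616·1 + (-2868287697/81731719328)·1 + (-135794725/1667994272)·1 = 1 ✓
b·c: 379990593957/776451333616·19/12 + (-2868287697/81731719328)·201/44 + (-135794725/1667994272)·197/140 = 1/2 ✓
b·c²: 379990593957/776451333616·361/144 + (-2868287697/81731719328)·40401/1936 + (-135794725/1667994272)·38809/19600 = 1/3 ✓
b·Ac: (-2868287697/81731719328)·133/48 + (-135794725/1667994272)·(-11981/3696) = 1/6 ✓
b·c³: 379990593957/776451333616·6859/1728 + (-2868287697/81731719328)·8120601/85184 + (-135794725/1667994272)·7645373/2744000 = -1703933223473/1045502196480 ≠ 1/4 ⇒ order 3.
b·(c∘Ac): (-2868287697/81731719328)·8911/704 + (-135794725/1667994272)·(-2360257/517440) = -285814658069/3923122527744 ≠ 1/8
b·Ac²: (-2868287697/81731719328)·2527/576 + (-135794725/1667994272)·(-10106653/487872) = 8992418161/5867614368 ≠ 1/12
b·A²c: (-135794725/1667994272)·(-19/6) = 2580099775/10007965632 ≠ 1/24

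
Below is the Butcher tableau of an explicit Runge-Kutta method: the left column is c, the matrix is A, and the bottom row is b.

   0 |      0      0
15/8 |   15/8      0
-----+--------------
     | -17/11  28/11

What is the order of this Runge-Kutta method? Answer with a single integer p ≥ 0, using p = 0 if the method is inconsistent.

1

b = (-17/11, 28/11)
c = (0, 15/8)
Σ b_i: (-17/11)·1 + 28/11·1 = 1 ✓
b·c: 28/11·15/8 = 105/22 ≠ 1/2 ⇒ order 1.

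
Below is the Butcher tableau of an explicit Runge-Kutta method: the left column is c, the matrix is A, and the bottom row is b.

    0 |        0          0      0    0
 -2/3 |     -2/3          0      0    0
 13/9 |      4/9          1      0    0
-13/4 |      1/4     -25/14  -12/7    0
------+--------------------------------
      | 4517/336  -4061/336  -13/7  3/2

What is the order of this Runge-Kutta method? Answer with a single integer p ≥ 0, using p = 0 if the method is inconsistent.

b = (4517/336, -4061/336, -13/7, 3/2)
c = (0, -2/3, 13/9, -13/4)
Ac = (0, 0, -2/3, -9/7)
Σ b_i: 4517/336·1 + (-4061/336)·1 + (-13/7)·1 + 3/2·1 = 1 ✓
b·c: (-4061/336)·(-2/3) + (-13/7)·13/9 + 3/2·(-13/4) = 1/2 ✓
b·c²: (-4061/336)·4/9 + (-13/7)·169/81 + 3/2·169/16 = 119701/18144 ≠ 1/3 ⇒ order 2.
b·Ac: (-13/7)·(-2/3) + 3/2·(-9/7) = -29/42 ≠ 1/6

2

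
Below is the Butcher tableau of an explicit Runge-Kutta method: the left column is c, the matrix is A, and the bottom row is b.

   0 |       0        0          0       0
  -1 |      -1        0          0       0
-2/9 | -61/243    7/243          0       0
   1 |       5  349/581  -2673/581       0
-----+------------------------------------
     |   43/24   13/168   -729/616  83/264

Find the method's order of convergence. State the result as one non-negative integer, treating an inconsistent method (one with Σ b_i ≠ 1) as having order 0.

b = (43/24, 13/168, -729/616, 83/264)
c = (0, -1, -2/9, 1)
Ac = (0, 0, -7/243, 35/83)
Σ b_i: 43/24·1 + 13/168·1 + (-729/616)·1 + 83/264·1 = 1 ✓
b·c: 13/168·(-1) + (-729/616)·(-2/9) + 83/264·1 = 1/2 ✓
b·c²: 13/168·1 + (-729/616)·4/81 + 83/264·1 = 1/3 ✓
b·Ac: (-729/616)·(-7/243) + 83/264·35/83 = 1/6 ✓
b·c³: 13/168·(-1) + (-729/616)·(-8/729) + 83/264·1 = 1/4 ✓
b·(c∘Ac): (-729/616)·14/2187 + 83/264·35/83 = 1/8 ✓
b·Ac²: (-729/616)·7/243 + 83/264·31/83 = 1/12 ✓
b·A²c: 83/264·11/83 = 1/24 ✓; 4 stages ⇒ order 4.

4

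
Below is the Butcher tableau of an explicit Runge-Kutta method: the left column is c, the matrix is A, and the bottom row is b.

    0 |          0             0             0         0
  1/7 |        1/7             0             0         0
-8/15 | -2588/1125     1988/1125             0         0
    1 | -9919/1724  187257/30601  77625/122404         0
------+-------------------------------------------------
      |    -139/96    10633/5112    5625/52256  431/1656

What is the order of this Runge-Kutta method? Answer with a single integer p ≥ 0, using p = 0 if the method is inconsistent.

b = (-139/96, 10633/5112, 5625/52256, 431/1656)
c = (0, 1/7, -8/15, 1)
Ac = (0, 0, 284/1125, 231/431)
Σ b_i: (-139/96)·1 + 10633/5112·1 + 5625/52256·1 + 431/1656·1 = 1 ✓
b·c: 10633/5112·1/7 + 5625/52256·(-8/15) + 431/1656·1 = 1/2 ✓
b·c²: 10633/5112·1/49 + 5625/52256·64/225 + 431/1656·1 = 1/3 ✓
b·Ac: 5625/52256·284/1125 + 431/1656·231/431 = 1/6 ✓
b·c³: 10633/5112·1/343 + 5625/52256·(-512/3375) + 431/1656·1 = 1/4 ✓
b·(c∘Ac): 5625/52256·(-2272/16875) + 431/1656·231/431 = 1/8 ✓
b·Ac²: 5625/52256·284/7875 + 431/1656·921/3017 = 1/12 ✓
b·A²c: 431/1656·69/431 = 1/24 ✓; 4 stages ⇒ order 4.

4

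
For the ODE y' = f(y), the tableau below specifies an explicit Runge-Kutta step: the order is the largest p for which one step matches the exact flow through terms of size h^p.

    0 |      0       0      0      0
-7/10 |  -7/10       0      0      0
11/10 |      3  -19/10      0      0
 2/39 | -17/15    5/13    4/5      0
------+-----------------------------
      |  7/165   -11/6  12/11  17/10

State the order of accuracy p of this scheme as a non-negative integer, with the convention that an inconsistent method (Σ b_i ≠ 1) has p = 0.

1

b = (7/165, -11/6, 12/11, 17/10)
c = (0, -7/10, 11/10, 2/39)
Ac = (0, 0, 133/100, 397/650)
Σ b_i: 7/165·1 + (-11/6)·1 + 12/11·1 + 17/10·1 = 1 ✓
b·c: (-11/6)·(-7/10) + 12/11·11/10 + 17/10·2/39 = 401/156 ≠ 1/2 ⇒ order 1.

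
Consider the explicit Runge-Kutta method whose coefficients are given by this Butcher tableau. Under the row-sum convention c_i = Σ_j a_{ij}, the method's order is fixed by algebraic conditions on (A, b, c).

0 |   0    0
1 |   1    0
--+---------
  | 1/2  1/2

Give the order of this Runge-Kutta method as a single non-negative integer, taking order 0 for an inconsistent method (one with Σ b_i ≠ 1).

b = (1/2, 1/2)
c = (0, 1)
Σ b_i: 1/2·1 + 1/2·1 = 1 ✓
b·c: 1/2·1 = 1/2 ✓; 2 stages ⇒ order 2.

2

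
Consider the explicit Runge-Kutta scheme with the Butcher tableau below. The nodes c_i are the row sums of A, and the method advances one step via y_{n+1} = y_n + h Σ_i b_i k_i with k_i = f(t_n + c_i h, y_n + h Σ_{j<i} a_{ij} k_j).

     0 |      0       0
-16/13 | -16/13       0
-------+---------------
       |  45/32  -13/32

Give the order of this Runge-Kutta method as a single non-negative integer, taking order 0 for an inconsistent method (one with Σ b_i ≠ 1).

2

b = (45/32, -13/32)
c = (0, -16/13)
Σ b_i: 45/32·1 + (-13/32)·1 = 1 ✓
b·c: (-13/32)·(-16/13) = 1/2 ✓; 2 stages ⇒ order 2.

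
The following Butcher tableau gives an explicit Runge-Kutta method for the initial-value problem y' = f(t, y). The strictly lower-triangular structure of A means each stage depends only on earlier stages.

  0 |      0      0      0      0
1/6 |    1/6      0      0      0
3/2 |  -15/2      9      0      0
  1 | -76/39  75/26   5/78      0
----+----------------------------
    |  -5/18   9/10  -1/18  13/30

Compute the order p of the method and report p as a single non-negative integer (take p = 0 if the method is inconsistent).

b = (-5/18, 9/10, -1/18, 13/30)
c = (0, 1/6, 3/2, 1)
Ac = (0, 0, 3/2, 15/26)
Σ b_i: (-5/18)·1 + 9/10·1 + (-1/18)·1 + 13/30·1 = 1 ✓
b·c: 9/10·1/6 + (-1/18)·3/2 + 13/30·1 = 1/2 ✓
b·c²: 9/10·1/36 + (-1/18)·9/4 + 13/30·1 = 1/3 ✓
b·Ac: (-1/18)·3/2 + 13/30·15/26 = 1/6 ✓
b·c³: 9/10·1/216 + (-1/18)·27/8 + 13/30·1 = 1/4 ✓
b·(c∘Ac): (-1/18)·9/4 + 13/30·15/26 = 1/8 ✓
b·Ac²: (-1/18)·1/4 + 13/30·35/156 = 1/12 ✓
b·A²c: 13/30·5/52 = 1/24 ✓; 4 stages ⇒ order 4.

4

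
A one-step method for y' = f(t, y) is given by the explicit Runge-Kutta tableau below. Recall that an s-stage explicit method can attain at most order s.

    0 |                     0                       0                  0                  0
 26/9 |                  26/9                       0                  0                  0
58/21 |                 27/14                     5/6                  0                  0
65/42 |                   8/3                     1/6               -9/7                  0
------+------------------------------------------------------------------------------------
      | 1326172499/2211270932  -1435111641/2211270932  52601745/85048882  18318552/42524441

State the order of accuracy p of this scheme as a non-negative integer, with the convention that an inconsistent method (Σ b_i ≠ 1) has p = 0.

3

b = (1326172499/2211270932, -1435111641/2211270932, 52601745/85048882, 18318552/42524441)
c = (0, 26/9, 58/21, 65/42)
Ac = (0, 0, 65/27, -4061/1323)
Σ b_i: 1326172499/2211270932·1 + (-1435111641/2211270932)·1 + 52601745/85048882·1 + 18318552/42524441·1 = 1 ✓
b·c: (-1435111641/2211270932)·26/9 + 52601745/85048882·58/21 + 18318552/42524441·65/42 = 1/2 ✓
b·c²: (-1435111641/2211270932)·676/81 + 52601745/85048882·3364/441 + 18318552/42524441·4225/1764 = 1/3 ✓
b·Ac: 52601745/85048882·65/27 + 18318552/42524441·(-4061/1323) = 1/6 ✓
b·c³: (-1435111641/2211270932)·17576/729 + 52601745/85048882·195112/9261 + 18318552/42524441·274625/74088 = -8197946923/8037119349 ≠ 1/4 ⇒ order 3.
b·(c∘Ac): 52601745/85048882·3770/567 + 18318552/42524441·(-263965/55566) = 5534766185/2679039783 ≠ 1/8
b·Ac²: 52601745/85048882·1690/243 + 18318552/42524441·(-701518/83349) = 5430913379/8037119349 ≠ 1/12
b·A²c: 18318552/42524441·(-65/21) = -56700280/42524441 ≠ 1/24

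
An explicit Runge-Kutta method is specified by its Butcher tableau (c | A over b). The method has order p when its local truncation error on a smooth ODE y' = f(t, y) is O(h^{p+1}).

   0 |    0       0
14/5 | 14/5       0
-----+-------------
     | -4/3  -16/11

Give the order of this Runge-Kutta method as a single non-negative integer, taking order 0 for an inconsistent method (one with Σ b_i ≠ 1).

0

b = (-4/3, -16/11)
c = (0, 14/5)
Σ b_i: (-4/3)·1 + (-16/11)·1 = -92/33 ≠ 1 ⇒ order 0.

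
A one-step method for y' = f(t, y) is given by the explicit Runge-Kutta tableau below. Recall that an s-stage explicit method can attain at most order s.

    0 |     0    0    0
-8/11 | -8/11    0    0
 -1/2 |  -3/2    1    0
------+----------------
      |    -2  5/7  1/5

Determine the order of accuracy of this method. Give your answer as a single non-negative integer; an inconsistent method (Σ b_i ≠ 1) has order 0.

0

b = (-2, 5/7, 1/5)
c = (0, -8/11, -1/2)
Ac = (0, 0, -8/11)
Σ b_i: (-2)·1 + 5/7·1 + 1/5·1 = -38/35 ≠ 1 ⇒ order 0.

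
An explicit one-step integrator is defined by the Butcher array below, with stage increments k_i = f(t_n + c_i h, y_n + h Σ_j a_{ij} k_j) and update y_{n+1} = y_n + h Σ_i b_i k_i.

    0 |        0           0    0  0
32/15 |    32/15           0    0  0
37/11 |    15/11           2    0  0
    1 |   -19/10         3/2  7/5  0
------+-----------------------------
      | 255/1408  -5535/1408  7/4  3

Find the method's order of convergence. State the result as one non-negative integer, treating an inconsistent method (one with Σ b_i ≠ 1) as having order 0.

2

b = (255/1408, -5535/1408, 7/4, 3)
c = (0, 32/15, 37/11, 1)
Ac = (0, 0, 64/15, 87/11)
Σ b_i: 255/1408·1 + (-5535/1408)·1 + 7/4·1 + 3·1 = 1 ✓
b·c: (-5535/1408)·32/15 + 7/4·37/11 + 3·1 = 1/2 ✓
b·c²: (-5535/1408)·1024/225 + 7/4·1369/121 + 3·1 = 11879/2420 ≠ 1/3 ⇒ order 2.
b·Ac: 7/4·64/15 + 3·87/11 = 5147/165 ≠ 1/6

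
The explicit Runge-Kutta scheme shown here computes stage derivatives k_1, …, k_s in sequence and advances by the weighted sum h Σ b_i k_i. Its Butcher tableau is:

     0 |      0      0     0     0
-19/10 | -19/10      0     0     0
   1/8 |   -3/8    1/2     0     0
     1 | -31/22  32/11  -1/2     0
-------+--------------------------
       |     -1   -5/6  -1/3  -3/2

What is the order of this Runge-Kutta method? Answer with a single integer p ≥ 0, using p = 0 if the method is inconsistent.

0

b = (-1, -5/6, -1/3, -3/2)
c = (0, -19/10, 1/8, 1)
Ac = (0, 0, -19/20, -4919/880)
Σ b_i: (-1)·1 + (-5/6)·1 + (-1/3)·1 + (-3/2)·1 = -11/3 ≠ 1 ⇒ order 0.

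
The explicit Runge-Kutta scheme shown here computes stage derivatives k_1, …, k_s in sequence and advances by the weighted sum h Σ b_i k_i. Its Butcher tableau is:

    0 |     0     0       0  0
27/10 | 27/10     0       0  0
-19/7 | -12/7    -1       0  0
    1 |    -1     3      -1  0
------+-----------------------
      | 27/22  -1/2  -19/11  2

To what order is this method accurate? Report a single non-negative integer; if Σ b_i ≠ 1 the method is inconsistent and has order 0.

1

b = (27/22, -1/2, -19/11, 2)
c = (0, 27/10, -19/7, 1)
Ac = (0, 0, -27/10, 757/70)
Σ b_i: 27/22·1 + (-1/2)·1 + (-19/11)·1 + 2·1 = 1 ✓
b·c: (-1/2)·27/10 + (-19/11)·(-19/7) + 2·1 = 8221/1540 ≠ 1/2 ⇒ order 1.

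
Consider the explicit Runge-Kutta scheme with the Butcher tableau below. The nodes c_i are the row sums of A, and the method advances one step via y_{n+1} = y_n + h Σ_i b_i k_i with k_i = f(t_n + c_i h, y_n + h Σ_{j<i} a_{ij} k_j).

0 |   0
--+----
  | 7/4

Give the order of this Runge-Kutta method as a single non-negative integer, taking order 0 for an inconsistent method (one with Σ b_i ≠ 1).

b = (7/4)
c = (0)
Σ b_i: 7/4·1 = 7/4 ≠ 1 ⇒ order 0.

0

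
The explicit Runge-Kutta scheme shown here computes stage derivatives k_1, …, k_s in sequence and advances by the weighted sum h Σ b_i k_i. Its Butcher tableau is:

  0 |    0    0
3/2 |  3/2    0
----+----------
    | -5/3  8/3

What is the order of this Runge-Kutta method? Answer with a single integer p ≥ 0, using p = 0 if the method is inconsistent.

b = (-5/3, 8/3)
c = (0, 3/2)
Σ b_i: (-5/3)·1 + 8/3·1 = 1 ✓
b·c: 8/3·3/2 = 4 ≠ 1/2 ⇒ order 1.

1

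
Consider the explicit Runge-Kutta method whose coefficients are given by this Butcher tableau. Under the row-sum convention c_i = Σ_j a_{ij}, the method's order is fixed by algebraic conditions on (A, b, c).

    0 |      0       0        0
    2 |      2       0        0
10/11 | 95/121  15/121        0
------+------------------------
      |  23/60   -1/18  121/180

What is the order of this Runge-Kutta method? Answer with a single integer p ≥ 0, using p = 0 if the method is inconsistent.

3

b = (23/60, -1/18, 121/180)
c = (0, 2, 10/11)
Ac = (0, 0, 30/121)
Σ b_i: 23/60·1 + (-1/18)·1 + 121/180·1 = 1 ✓
b·c: (-1/18)·2 + 121/180·10/11 = 1/2 ✓
b·c²: (-1/18)·4 + 121/180·100/121 = 1/3 ✓
b·Ac: 121/180·30/121 = 1/6 ✓; 3 stages ⇒ order 3.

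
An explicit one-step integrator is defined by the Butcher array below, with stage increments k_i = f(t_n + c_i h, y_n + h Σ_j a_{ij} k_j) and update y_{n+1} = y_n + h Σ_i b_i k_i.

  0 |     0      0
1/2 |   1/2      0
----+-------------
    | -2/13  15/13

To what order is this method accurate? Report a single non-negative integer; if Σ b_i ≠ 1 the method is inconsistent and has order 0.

1

b = (-2/13, 15/13)
c = (0, 1/2)
Σ b_i: (-2/13)·1 + 15/13·1 = 1 ✓
b·c: 15/13·1/2 = 15/26 ≠ 1/2 ⇒ order 1.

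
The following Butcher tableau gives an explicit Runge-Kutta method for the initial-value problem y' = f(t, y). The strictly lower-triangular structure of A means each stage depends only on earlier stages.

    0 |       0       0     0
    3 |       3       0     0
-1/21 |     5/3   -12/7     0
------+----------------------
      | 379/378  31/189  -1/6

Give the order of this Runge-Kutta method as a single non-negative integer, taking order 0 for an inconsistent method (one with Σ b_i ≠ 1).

2

b = (379/378, 31/189, -1/6)
c = (0, 3, -1/21)
Ac = (0, 0, -36/7)
Σ b_i: 379/378·1 + 31/189·1 + (-1/6)·1 = 1 ✓
b·c: 31/189·3 + (-1/6)·(-1/21) = 1/2 ✓
b·c²: 31/189·9 + (-1/6)·1/441 = 3905/2646 ≠ 1/3 ⇒ order 2.
b·Ac: (-1/6)·(-36/7) = 6/7 ≠ 1/6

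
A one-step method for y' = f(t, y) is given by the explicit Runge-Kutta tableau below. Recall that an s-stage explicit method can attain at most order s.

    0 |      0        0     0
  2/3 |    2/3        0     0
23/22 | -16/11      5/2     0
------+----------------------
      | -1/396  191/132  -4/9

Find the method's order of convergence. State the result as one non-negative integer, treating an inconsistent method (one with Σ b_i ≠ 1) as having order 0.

2

b = (-1/396, 191/132, -4/9)
c = (0, 2/3, 23/22)
Ac = (0, 0, 5/3)
Σ b_i: (-1/396)·1 + 191/132·1 + (-4/9)·1 = 1 ✓
b·c: 191/132·2/3 + (-4/9)·23/22 = 1/2 ✓
b·c²: 191/132·4/9 + (-4/9)·529/484 = 514/3267 ≠ 1/3 ⇒ order 2.
b·Ac: (-4/9)·5/3 = -20/27 ≠ 1/6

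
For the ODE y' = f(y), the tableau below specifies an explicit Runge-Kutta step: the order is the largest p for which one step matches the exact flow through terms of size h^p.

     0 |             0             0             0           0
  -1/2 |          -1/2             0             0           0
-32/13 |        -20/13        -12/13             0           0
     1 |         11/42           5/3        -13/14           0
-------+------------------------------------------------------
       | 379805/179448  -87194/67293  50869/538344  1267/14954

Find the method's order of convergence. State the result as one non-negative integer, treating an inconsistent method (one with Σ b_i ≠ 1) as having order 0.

3

b = (379805/179448, -87194/67293, 50869/538344, 1267/14954)
c = (0, -1/2, -32/13, 1)
Ac = (0, 0, 6/13, 61/42)
Σ b_i: 379805/179448·1 + (-87194/67293)·1 + 50869/538344·1 + 1267/14954·1 = 1 ✓
b·c: (-87194/67293)·(-1/2) + 50869/538344·(-32/13) + 1267/14954·1 = 1/2 ✓
b·c²: (-87194/67293)·1/4 + 50869/538344·1024/169 + 1267/14954·1 = 1/3 ✓
b·Ac: 50869/538344·6/13 + 1267/14954·61/42 = 1/6 ✓
b·c³: (-87194/67293)·(-1/8) + 50869/538344·(-32768/2197) + 1267/14954·1 = -1356115/1166412 ≠ 1/4 ⇒ order 3.
b·(c∘Ac): 50869/538344·(-192/169) + 1267/14954·61/42 = 1409/89724 ≠ 1/8
b·Ac²: 50869/538344·(-3/13) + 1267/14954·(-5689/1092) = -540289/1166412 ≠ 1/12
b·A²c: 1267/14954·(-3/7) = -543/14954 ≠ 1/24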